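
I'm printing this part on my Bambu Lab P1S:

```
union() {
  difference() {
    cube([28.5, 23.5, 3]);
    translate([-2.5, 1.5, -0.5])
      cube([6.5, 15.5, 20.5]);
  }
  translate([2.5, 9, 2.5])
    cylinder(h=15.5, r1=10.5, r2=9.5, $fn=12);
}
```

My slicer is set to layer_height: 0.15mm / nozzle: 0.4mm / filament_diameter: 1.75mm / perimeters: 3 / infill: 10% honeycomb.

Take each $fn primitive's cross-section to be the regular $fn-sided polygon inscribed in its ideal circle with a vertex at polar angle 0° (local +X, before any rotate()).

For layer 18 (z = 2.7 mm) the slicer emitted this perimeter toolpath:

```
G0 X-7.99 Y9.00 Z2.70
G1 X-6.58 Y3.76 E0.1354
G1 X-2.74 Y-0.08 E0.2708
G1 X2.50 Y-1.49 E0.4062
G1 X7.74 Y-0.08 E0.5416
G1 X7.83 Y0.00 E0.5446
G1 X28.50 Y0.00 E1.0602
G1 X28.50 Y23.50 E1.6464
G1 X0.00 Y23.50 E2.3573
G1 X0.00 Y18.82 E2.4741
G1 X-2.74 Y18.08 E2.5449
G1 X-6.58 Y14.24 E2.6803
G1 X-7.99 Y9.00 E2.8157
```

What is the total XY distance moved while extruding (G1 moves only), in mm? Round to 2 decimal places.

Sum the Euclidean lengths of each G1 segment: total = 112.88 mm.

112.88 mm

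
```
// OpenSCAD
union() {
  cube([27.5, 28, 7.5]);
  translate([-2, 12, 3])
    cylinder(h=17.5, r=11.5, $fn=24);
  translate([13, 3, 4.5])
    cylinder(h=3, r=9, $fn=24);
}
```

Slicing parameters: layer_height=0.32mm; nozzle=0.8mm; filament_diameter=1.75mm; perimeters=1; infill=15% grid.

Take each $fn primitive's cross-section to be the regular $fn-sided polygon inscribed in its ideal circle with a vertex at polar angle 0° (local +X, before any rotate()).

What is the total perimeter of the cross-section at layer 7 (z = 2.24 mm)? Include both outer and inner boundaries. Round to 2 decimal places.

At z = 2.24 mm: the cube (footprint 27.5×28) is included at this height (perimeter 111.00 mm); the cylinder at (-2, 12) is not intersected at this z (z outside [3, 20.5]); the cylinder at (13, 3) does not reach this height (z outside [4.5, 7.5]); Taking the union: only the 27.5×28 cube is present, so the union is just that shape — boundary = 111.00 mm. Overall, the cross-section is a single solid region. Total boundary length (outer) = 111.00 mm.

111.00 mm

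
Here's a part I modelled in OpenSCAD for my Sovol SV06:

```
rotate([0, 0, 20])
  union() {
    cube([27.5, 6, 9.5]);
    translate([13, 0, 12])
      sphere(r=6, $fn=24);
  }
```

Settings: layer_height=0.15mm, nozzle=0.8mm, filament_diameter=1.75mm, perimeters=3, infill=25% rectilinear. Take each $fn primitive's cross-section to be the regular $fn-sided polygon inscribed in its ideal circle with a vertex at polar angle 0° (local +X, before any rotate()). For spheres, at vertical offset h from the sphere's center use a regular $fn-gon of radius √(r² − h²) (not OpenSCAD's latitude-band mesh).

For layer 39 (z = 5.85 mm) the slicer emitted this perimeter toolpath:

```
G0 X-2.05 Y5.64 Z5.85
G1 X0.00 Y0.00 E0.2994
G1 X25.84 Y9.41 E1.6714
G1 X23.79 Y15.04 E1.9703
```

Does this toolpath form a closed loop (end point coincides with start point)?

no

Start point (G0): (-2.05, 5.64). End point (last G1): the path does not return to the start — open.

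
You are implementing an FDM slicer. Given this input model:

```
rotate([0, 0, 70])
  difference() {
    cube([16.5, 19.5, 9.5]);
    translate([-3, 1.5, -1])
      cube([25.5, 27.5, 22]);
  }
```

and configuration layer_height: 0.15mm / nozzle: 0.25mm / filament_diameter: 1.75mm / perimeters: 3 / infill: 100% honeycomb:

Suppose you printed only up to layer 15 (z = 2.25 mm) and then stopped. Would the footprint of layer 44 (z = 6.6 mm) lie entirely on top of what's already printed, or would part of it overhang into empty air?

Compare the two slices. At z = 2.25: the 16.5×19.5 cube contributes its full rectangle (area 321.75 mm²); the cube at (-3, 1.5) (footprint 25.5×27.5) is included at this height (area 701.25 mm²); Subtracting the remaining from the first: starting from the 16.5×19.5 cube (321.75 mm²), the 25.5×27.5 cube at (-3, 1.5) partially overlaps it — only the 297.00 mm² overlap (of its 701.25 mm²) is removed, clipping the outline — area = 24.75 mm²; (rotated 70° about Z; rotation is an isometry so areas/perimeters/island counts are preserved). At z = 6.6: the 16.5×19.5 cube contributes its full rectangle (area 321.75 mm²); the cube at (-3, 1.5) (footprint 25.5×27.5) is included at this height (area 701.25 mm²); Taking the first minus the rest: starting from the 16.5×19.5 cube (321.75 mm²), the 25.5×27.5 cube at (-3, 1.5) partially overlaps it — only the 297.00 mm² overlap (of its 701.25 mm²) is removed, clipping the outline — area = 24.75 mm²; (whole slice rotated 70° about Z — lengths, areas and connectivity unchanged). Checking containment: the cross-section at z = 6.6 is a subset of the cross-section at z = 2.25.

entirely on top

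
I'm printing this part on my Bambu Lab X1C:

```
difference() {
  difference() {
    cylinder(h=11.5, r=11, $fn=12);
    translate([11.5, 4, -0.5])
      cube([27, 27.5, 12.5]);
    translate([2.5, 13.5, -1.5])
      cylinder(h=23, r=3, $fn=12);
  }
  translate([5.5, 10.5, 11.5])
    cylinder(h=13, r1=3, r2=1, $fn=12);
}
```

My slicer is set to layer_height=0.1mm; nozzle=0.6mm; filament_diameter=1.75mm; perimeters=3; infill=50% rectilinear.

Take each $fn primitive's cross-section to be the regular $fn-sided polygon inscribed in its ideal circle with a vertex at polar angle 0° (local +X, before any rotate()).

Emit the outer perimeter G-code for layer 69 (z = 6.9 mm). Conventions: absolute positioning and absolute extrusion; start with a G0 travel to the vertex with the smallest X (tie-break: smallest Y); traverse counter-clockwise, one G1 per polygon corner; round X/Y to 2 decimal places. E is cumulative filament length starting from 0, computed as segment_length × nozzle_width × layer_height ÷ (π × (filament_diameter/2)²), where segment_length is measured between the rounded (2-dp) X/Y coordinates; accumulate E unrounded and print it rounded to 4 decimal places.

G0 X-11.00 Y0.00 Z6.90
G1 X-9.53 Y-5.50 E0.1420
G1 X-5.50 Y-9.53 E0.2842
G1 X0.00 Y-11.00 E0.4262
G1 X5.50 Y-9.53 E0.5682
G1 X9.53 Y-5.50 E0.7104
G1 X11.00 Y0.00 E0.8524
G1 X9.53 Y5.50 E0.9944
G1 X5.50 Y9.53 E1.1366
G1 X0.00 Y11.00 E1.2786
G1 X-5.50 Y9.53 E1.4206
G1 X-9.53 Y5.50 E1.5628
G1 X-11.00 Y0.00 E1.7048

At z = 6.9 mm: the cylinder: section is a regular 12-gon, circumradius r=11; the cube at (11.5, 4) (footprint 27×27.5) is included at this height; the r=3 cylinder at (2.5, 13.5) gives a regular 12-gon of circumradius 3 (constant along its height); Subtracting the remaining from the first: starting from the r=11 cylinder, the 27×27.5 cube at (11.5, 4) misses the remaining region (no effect); the r=3 cylinder at (2.5, 13.5) misses the remaining region (no effect) — 1 connected region; the cone at (5.5, 10.5) is absent (z outside [11.5, 24.5]); Taking the first minus the rest: none of the subtracted shapes is present at this height, so the result so far is unchanged — 1 connected region. The outline is a single polygon with 12 vertices. Extrusion per mm of travel: 0.6 × 0.1 / (π × 0.875²) = 0.024945. Accumulating E over each segment gives final E = 1.7048.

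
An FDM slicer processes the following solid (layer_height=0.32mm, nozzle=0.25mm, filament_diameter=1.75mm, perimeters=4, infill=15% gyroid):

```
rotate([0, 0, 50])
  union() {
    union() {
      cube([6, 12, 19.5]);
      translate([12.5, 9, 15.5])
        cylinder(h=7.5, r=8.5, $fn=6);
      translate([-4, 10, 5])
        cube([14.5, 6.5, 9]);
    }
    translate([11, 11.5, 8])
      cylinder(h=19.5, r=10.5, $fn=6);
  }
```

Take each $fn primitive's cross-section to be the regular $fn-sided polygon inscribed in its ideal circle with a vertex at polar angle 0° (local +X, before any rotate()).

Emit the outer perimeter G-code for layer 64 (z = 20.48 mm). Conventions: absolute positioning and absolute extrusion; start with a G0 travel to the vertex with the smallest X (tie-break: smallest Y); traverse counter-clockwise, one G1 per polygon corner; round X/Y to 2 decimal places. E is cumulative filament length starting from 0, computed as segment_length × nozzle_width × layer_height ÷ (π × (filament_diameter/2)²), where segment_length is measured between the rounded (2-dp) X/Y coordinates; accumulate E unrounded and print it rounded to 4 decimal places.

At z = 20.48 mm: the cube is absent (z outside [0, 19.5]); the r=8.5 cylinder at (12.5, 9) contributes a regular 6-gon of circumradius 8.5; the cube at (-4, 10) does not reach this height (z outside [5, 14]); Merging all regions: only the r=8.5 cylinder at (12.5, 9) is present, so the union is just that shape — 1 connected region; the cylinder at (11, 11.5): section is a regular 6-gon, circumradius r=10.5; Combining (union): the regions partially overlap (shared area 174.24 mm²), so overlapping operands fuse into one piece — 1 connected region; (rotated 50° about Z; rotation is an isometry so areas/perimeters/island counts are preserved). The outline is a single polygon with 10 vertices. Extrusion per mm of travel: 0.25 × 0.32 / (π × 0.875²) = 0.033260. Accumulating E over each segment gives final E = 2.1562.

G0 X-12.08 Y17.64 Z20.48
G1 X-8.49 Y7.78 E0.3490
G1 X1.85 Y5.95 E0.6983
G1 X3.17 Y7.53 E0.7667
G1 X4.05 Y7.37 E0.7965
G1 X9.51 Y13.88 E1.0791
G1 X6.60 Y21.87 E1.3619
G1 X5.68 Y22.04 E1.3930
G1 X5.01 Y23.86 E1.4575
G1 X-5.33 Y25.69 E1.8068
G1 X-12.08 Y17.64 E2.1562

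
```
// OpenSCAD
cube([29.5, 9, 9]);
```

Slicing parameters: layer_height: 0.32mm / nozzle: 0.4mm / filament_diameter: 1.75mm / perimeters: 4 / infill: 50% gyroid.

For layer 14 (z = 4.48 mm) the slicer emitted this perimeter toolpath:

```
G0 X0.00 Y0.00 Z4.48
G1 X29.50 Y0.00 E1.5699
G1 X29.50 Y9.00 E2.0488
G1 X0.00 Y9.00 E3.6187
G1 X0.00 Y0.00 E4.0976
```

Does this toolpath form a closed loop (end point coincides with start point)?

yes

Start point (G0): (0.00, 0.00). End point (last G1): the path returns to the start — closed.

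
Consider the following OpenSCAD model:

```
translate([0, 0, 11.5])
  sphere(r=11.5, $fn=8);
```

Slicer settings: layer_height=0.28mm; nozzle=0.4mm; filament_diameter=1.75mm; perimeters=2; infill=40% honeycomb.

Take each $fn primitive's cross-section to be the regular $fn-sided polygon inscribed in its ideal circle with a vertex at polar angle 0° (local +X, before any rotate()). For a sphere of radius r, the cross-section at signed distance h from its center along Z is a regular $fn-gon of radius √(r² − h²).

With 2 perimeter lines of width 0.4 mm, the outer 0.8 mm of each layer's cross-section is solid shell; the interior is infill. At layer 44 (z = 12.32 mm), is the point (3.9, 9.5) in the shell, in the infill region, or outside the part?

At z = 12.32 mm: the r=11.5 sphere contributes a regular 8-gon of circumradius √(11.5²−0.82²) = 11.471. Overall, the cross-section is a single solid region. The nearest boundary edge runs (8.11, 8.11)→(0.00, 11.47); distance from the point to it = 0.33 mm. The point is inside the cross-section, 0.33 mm from the nearest boundary — within the 0.8 mm shell band (2 × 0.4).

shell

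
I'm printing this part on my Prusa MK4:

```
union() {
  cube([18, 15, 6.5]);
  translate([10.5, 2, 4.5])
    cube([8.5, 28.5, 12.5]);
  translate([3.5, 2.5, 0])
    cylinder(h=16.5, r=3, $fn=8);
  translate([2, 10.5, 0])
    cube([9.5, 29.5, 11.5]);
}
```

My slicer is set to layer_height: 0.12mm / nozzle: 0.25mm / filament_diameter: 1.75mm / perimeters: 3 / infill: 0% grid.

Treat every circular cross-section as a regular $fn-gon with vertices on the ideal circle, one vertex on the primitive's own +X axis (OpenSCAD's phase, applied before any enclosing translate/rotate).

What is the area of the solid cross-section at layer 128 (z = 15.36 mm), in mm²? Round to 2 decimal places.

At z = 15.36 mm: the cube is not intersected at this z (z outside [0, 6.5]); the cube at (10.5, 2) is present — its section is the full 8.5×28.5 rectangle (area 242.25 mm²); the r=3 cylinder at (3.5, 2.5) gives a regular 8-gon of circumradius 3 (constant along its height) (area = (8/2)·3.000²·sin(360°/8) = 25.46 mm²); the cube at (2, 10.5) is not intersected at this z (z outside [0, 11.5]); Merging all regions: the 2 present regions are separate (no shared area or edge), so areas and boundary lengths simply add and each stays a separate island — area = 267.71 mm². Overall, the cross-section has 2 separate islands. Net area = 267.71 mm².

267.71 mm²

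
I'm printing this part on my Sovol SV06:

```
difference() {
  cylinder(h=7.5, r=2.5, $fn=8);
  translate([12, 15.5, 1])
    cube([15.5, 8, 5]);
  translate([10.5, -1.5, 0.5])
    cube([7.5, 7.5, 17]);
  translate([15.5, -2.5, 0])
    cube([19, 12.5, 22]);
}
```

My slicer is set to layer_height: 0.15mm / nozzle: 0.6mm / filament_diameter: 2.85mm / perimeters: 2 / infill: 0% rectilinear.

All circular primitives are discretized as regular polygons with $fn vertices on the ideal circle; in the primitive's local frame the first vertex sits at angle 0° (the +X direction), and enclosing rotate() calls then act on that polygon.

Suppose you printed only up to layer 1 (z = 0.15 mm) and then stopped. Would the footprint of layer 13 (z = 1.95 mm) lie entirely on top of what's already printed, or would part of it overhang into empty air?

entirely on top

Compare the two slices. At z = 0.15: the r=2.5 cylinder contributes a regular 8-gon of circumradius 2.5 (area = (8/2)·2.500²·sin(360°/8) = 17.68 mm²); the cube at (12, 15.5) is absent (z outside [1, 6]); the cube at (10.5, -1.5) does not reach this height (z outside [0.5, 17.5]); the 19×12.5 cube at (15.5, -2.5) contributes its full rectangle (area 237.50 mm²); After the difference (first − rest): starting from the r=2.5 cylinder (17.68 mm²), the 19×12.5 cube at (15.5, -2.5) misses the remaining region (no effect) — area = 17.68 mm². At z = 1.95: the cylinder: section is a regular 8-gon, circumradius r=2.5 (area = (8/2)·2.500²·sin(360°/8) = 17.68 mm²); the cube at (12, 15.5) is present — its section is the full 15.5×8 rectangle (area 124.00 mm²); the 7.5×7.5 cube at (10.5, -1.5) contributes its full rectangle (area 56.25 mm²); the cube at (15.5, -2.5) is present — its section is the full 19×12.5 rectangle (area 237.50 mm²); After the difference (first − rest): starting from the r=2.5 cylinder (17.68 mm²), the 15.5×8 cube at (12, 15.5) misses the remaining region (no effect); the 7.5×7.5 cube at (10.5, -1.5) misses the remaining region (no effect); the 19×12.5 cube at (15.5, -2.5) misses the remaining region (no effect) — area = 17.68 mm². Checking containment: the cross-section at z = 1.95 is a subset of the cross-section at z = 0.15.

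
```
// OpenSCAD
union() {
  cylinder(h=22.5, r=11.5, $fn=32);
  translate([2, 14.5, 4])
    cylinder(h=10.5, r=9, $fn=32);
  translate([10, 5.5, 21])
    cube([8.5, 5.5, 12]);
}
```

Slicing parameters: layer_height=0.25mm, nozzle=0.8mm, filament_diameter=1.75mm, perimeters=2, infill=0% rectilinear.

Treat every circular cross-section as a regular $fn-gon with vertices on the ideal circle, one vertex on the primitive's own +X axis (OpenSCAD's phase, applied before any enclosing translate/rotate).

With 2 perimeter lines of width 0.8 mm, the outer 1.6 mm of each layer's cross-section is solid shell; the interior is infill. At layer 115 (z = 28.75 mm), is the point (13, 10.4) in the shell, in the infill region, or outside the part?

At z = 28.75 mm: the cylinder is absent (z outside [0, 22.5]); the cylinder at (2, 14.5) is absent (z outside [4, 14.5]); the cube at (10, 5.5) (footprint 8.5×5.5) is included at this height; Combining (union): only the 8.5×5.5 cube at (10, 5.5) is present, so the union is just that shape — 1 connected region. Overall, the cross-section is a single solid region. The nearest boundary edge runs (18.50, 11.00)→(10.00, 11.00); distance from the point to it = 0.60 mm. The point is inside the cross-section, 0.60 mm from the nearest boundary — within the 1.6 mm shell band (2 × 0.8).

shell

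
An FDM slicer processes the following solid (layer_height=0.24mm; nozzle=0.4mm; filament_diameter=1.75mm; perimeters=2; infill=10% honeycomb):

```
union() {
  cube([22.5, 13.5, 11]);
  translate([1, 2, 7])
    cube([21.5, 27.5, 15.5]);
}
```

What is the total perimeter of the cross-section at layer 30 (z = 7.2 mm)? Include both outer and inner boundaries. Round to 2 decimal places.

104.00 mm

At z = 7.2 mm: the 22.5×13.5 cube contributes its full rectangle (perimeter 72.00 mm); the 21.5×27.5 cube at (1, 2) contributes its full rectangle (perimeter 98.00 mm); Combining (union): the regions partially overlap (shared area 247.25 mm²), so the edge portions inside another operand are dropped and the merged outline is re-measured after clipping — boundary = 104.00 mm. Overall, the cross-section is a single solid region. Total boundary length (outer) = 104.00 mm.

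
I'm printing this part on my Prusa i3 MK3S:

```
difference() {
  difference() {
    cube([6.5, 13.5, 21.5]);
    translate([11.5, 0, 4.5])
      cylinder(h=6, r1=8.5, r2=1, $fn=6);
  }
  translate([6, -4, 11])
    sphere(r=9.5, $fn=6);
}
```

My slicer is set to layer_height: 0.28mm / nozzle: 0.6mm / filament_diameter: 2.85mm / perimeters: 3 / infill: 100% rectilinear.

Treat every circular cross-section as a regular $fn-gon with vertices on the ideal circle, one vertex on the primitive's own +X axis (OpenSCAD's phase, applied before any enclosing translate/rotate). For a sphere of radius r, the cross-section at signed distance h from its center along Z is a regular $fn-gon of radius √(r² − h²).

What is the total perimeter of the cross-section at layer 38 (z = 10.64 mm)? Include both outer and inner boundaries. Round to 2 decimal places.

At z = 10.64 mm: the 6.5×13.5 cube contributes its full rectangle (perimeter 40.00 mm); the cone at (11.5, 0) is absent (z outside [4.5, 10.5]); After the difference (first − rest): none of the subtracted shapes is present at this height, so the 6.5×13.5 cube is unchanged — boundary = 40.00 mm; the sphere at (6, -4): section is a regular 6-gon, circumradius = √(r²−h²) = √(9.5²−0.36²) = 9.493 (perimeter = 2·6·9.493·sin(180°/6) = 56.96 mm); After the difference (first − rest): starting from the result so far, the r=9.5 sphere at (6, -4) partially overlaps it — only the 26.08 mm² overlap (of its 234.14 mm²) is removed, clipping the outline — boundary = 34.98 mm. Overall, the cross-section is a single solid region. Total boundary length (outer) = 34.98 mm.

34.98 mm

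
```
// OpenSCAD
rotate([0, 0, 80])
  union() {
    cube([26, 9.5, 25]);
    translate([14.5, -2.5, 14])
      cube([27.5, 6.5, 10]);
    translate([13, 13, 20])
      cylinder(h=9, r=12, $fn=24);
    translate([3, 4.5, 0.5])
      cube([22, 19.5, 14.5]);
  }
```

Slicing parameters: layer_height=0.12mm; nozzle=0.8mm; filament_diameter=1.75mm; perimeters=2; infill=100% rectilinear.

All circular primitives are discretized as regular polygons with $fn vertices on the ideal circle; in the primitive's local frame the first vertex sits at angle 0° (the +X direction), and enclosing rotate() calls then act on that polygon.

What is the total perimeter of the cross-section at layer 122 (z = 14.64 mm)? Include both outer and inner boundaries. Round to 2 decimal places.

At z = 14.64 mm: the cube (footprint 26×9.5) is included at this height (perimeter 71.00 mm); the cube at (14.5, -2.5) (footprint 27.5×6.5) is included at this height (perimeter 68.00 mm); the cylinder at (13, 13) is not intersected at this z (z outside [20, 29]); the 22×19.5 cube at (3, 4.5) contributes its full rectangle (perimeter 83.00 mm); Merging all regions: the regions partially overlap (shared area 156.00 mm²), so the edge portions inside another operand are dropped and the merged outline is re-measured after clipping — boundary = 137.00 mm; (whole slice rotated 80° about Z — lengths, areas and connectivity unchanged). Overall, the cross-section is a single solid region. Total boundary length (outer) = 137.00 mm.

137.00 mm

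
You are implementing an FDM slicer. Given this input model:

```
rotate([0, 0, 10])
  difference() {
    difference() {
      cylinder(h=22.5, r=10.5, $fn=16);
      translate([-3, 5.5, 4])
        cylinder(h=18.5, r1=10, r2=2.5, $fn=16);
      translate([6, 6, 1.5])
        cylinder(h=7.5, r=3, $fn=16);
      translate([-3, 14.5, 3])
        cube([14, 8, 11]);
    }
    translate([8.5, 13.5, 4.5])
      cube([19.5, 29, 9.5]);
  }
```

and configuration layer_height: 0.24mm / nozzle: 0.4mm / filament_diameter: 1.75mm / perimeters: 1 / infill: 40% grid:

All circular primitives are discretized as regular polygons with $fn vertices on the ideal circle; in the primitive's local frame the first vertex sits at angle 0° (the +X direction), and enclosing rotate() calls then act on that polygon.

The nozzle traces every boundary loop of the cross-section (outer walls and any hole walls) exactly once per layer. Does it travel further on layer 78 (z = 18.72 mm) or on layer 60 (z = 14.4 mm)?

Layer 78 (z = 18.72): the cylinder: section is a regular 16-gon, circumradius r=10.5 (perimeter = 2·16·10.500·sin(180°/16) = 65.55 mm); the cone at (-3, 5.5) contributes a regular 16-gon of circumradius 4.032 (interpolated between r1=10 and r2=2.5 at t=0.796) (perimeter = 2·16·4.032·sin(180°/16) = 25.17 mm); the cylinder at (6, 6) is not intersected at this z (z outside [1.5, 9]); the cube at (-3, 14.5) is not intersected at this z (z outside [3, 14]); Subtracting the remaining from the first: starting from the r=10.5 cylinder, the cone at (-3, 5.5) lies wholly inside it (removes its full 49.78 mm² and its 25.17 mm outline becomes a hole wall) — boundary (outer + 1 inner loop) = 90.72 mm; the cube at (8.5, 13.5) does not reach this height (z outside [4.5, 14]); After the difference (first − rest): none of the subtracted shapes is present at this height, so that combined region is unchanged — boundary (outer + 1 inner loop) = 90.72 mm; (rotated 10° about Z; rotation is an isometry so areas/perimeters/island counts are preserved). So its perimeter = 90.72 mm. Layer 60 (z = 14.4): the cylinder: section is a regular 16-gon, circumradius r=10.5 (perimeter = 2·16·10.500·sin(180°/16) = 65.55 mm); the cone at (-3, 5.5) contributes a regular 16-gon of circumradius 5.784 (interpolated between r1=10 and r2=2.5 at t=0.562) (perimeter = 2·16·5.784·sin(180°/16) = 36.11 mm); the cylinder at (6, 6) is not intersected at this z (z outside [1.5, 9]); the cube at (-3, 14.5) does not reach this height (z outside [3, 14]); Subtracting the remaining from the first: starting from the r=10.5 cylinder, the cone at (-3, 5.5) partially overlaps it — only the 90.63 mm² overlap (of its 102.41 mm²) is removed, clipping the outline — boundary = 79.20 mm; the cube at (8.5, 13.5) is absent (z outside [4.5, 14]); Taking the first minus the rest: none of the subtracted shapes is present at this height, so the result so far is unchanged — boundary = 79.20 mm; (whole slice rotated 10° about Z — lengths, areas and connectivity unchanged). So its perimeter = 79.20 mm. Layer 78 is larger (90.72 vs 79.20 mm).

layer 78 (z = 18.72 mm)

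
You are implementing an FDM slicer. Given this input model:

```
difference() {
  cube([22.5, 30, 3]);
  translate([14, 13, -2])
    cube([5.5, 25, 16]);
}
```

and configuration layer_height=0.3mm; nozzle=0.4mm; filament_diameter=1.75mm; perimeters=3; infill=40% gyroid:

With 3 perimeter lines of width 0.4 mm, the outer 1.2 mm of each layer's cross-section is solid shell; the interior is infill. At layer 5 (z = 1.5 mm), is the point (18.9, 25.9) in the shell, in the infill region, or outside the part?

At z = 1.5 mm: the 22.5×30 cube contributes its full rectangle; the cube at (14, 13) is present — its section is the full 5.5×25 rectangle; Subtracting the remaining from the first: starting from the 22.5×30 cube, the 5.5×25 cube at (14, 13) partially overlaps it — only the 93.50 mm² overlap (of its 137.50 mm²) is removed, clipping the outline — 1 connected region. Overall, the cross-section is a single solid region. The nearest boundary edge runs (19.50, 13.00)→(19.50, 30.00); distance from the point to it = 0.60 mm. The point is not inside any of the regions above, so it lies outside the cross-section (0.60 mm from the nearest boundary).

outside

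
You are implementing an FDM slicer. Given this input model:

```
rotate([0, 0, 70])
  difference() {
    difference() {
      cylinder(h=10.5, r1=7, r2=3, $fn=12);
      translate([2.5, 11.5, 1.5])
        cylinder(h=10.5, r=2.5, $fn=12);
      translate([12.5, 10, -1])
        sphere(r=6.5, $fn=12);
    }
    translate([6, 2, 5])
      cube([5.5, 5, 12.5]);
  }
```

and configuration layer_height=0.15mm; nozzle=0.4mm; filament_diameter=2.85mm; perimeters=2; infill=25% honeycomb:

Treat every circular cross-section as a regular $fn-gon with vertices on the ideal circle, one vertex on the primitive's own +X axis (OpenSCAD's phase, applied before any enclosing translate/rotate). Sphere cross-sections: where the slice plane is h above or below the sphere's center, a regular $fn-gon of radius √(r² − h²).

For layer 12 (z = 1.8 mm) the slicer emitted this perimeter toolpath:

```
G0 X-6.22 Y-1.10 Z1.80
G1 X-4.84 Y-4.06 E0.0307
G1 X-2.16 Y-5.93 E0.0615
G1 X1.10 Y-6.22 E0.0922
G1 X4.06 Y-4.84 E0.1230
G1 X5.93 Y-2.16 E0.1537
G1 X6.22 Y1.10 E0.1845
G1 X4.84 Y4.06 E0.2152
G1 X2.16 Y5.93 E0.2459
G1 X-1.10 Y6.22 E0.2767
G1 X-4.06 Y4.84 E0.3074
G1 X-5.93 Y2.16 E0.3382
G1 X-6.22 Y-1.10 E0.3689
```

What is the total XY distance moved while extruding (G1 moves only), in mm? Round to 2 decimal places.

Sum the Euclidean lengths of each G1 segment: total = 39.23 mm.

39.23 mm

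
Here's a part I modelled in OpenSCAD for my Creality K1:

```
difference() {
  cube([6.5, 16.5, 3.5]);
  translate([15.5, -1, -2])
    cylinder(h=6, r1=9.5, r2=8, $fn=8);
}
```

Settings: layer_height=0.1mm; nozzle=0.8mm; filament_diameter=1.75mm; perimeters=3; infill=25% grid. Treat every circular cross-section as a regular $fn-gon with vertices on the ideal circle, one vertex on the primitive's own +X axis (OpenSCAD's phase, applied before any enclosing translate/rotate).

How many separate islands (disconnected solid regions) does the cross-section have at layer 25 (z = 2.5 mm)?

At z = 2.5 mm: the cube (footprint 6.5×16.5) is included at this height; the cone at (15.5, -1) (r1=9.5→r2=8) has section circumradius 8.375 here — a regular 8-gon; After the difference (first − rest): starting from the 6.5×16.5 cube, the cone at (15.5, -1) misses the remaining region (no effect) — 1 connected region. Overall, the cross-section is a single solid region. Island count = 1.

1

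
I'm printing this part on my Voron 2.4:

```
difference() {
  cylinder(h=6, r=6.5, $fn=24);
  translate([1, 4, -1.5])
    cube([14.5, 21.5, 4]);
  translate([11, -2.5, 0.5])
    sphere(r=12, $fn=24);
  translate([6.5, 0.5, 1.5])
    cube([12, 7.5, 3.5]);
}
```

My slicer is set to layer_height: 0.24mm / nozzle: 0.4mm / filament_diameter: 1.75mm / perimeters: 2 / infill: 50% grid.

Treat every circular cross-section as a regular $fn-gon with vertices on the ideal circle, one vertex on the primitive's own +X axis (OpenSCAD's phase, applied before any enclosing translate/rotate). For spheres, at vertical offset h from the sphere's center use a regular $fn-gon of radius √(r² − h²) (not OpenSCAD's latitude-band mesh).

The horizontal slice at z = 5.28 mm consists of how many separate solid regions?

1

At z = 5.28 mm: the r=6.5 cylinder gives a regular 24-gon of circumradius 6.5 (constant along its height); the cube at (1, 4) does not reach this height (z outside [-1.5, 2.5]); the r=12 sphere at (11, -2.5) contributes a regular 24-gon of circumradius √(12²−4.78²) = 11.007; the cube at (6.5, 0.5) does not reach this height (z outside [1.5, 5]); Subtracting the remaining from the first: starting from the r=6.5 cylinder, the r=12 sphere at (11, -2.5) partially overlaps it — only the 53.21 mm² overlap (of its 376.28 mm²) is removed, clipping the outline — 1 connected region. The result has 1 disconnected region.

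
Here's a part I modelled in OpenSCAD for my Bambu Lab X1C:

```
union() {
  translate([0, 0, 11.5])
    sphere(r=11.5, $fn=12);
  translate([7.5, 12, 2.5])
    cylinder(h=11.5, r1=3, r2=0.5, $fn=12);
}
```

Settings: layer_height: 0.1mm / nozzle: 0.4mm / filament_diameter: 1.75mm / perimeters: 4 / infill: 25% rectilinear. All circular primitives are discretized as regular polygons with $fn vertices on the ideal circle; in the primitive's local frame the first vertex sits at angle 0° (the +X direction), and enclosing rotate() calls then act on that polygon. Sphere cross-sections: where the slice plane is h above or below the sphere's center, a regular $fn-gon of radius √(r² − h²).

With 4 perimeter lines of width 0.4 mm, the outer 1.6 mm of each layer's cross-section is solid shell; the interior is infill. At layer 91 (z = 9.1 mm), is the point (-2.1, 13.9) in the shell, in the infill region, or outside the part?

At z = 9.1 mm: the r=11.5 sphere slices to a regular 12-gon of circumradius 11.247 (√(r²−h²) with h=2.4 from center); the cone at (7.5, 12) (r1=3→r2=0.5) has section circumradius 1.565 here — a regular 12-gon; Combining (union): the 2 present regions are separate (no shared area or edge), so areas and boundary lengths simply add and each stays a separate island — 2 connected regions. Overall, the cross-section has 2 separate islands. The nearest boundary edge runs (-5.62, 9.74)→(0.00, 11.25); distance from the point to it = 3.11 mm. The point is not inside any of the regions above, so it lies outside the cross-section (3.11 mm from the nearest boundary).

outside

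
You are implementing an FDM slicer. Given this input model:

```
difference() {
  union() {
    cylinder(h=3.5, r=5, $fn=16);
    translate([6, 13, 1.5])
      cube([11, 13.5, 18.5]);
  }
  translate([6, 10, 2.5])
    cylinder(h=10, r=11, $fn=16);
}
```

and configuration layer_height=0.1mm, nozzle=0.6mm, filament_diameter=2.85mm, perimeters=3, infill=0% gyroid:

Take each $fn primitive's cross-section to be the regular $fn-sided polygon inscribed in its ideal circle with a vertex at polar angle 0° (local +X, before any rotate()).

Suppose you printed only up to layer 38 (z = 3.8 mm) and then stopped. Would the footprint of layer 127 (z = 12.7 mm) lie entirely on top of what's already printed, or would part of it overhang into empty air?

Compare the two slices. At z = 3.8: the cylinder does not reach this height (z outside [0, 3.5]); the cube at (6, 13) is present — its section is the full 11×13.5 rectangle (area 148.50 mm²); Combining (union): only the 11×13.5 cube at (6, 13) is present, so the union is just that shape — area = 148.50 mm²; the r=11 cylinder at (6, 10) contributes a regular 16-gon of circumradius 11 (area = (16/2)·11.000²·sin(360°/16) = 370.44 mm²); Subtracting the remaining from the first: starting from that combined region (148.50 mm²), the r=11 cylinder at (6, 10) partially overlaps it — only the 60.50 mm² overlap (of its 370.44 mm²) is removed, clipping the outline — area = 88.00 mm². At z = 12.7: the cylinder does not reach this height (z outside [0, 3.5]); the 11×13.5 cube at (6, 13) contributes its full rectangle (area 148.50 mm²); Combining (union): only the 11×13.5 cube at (6, 13) is present, so the union is just that shape — area = 148.50 mm²; the cylinder at (6, 10) is not intersected at this z (z outside [2.5, 12.5]); Subtracting the remaining from the first: none of the subtracted shapes is present at this height, so that combined region is unchanged — area = 148.50 mm². Checking containment: at z = 12.7 the cross-section extends beyond the z = 3.8 cross-section by about 60.50 mm².

part overhangs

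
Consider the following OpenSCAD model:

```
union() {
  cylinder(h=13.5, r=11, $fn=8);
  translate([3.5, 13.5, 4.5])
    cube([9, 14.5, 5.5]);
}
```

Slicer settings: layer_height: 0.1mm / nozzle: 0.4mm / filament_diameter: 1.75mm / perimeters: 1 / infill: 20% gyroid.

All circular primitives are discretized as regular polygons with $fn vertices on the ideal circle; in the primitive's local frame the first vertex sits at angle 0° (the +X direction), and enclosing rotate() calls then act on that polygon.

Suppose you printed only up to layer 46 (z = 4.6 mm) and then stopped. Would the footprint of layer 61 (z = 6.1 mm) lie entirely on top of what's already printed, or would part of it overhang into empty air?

Compare the two slices. At z = 4.6: the cylinder: section is a regular 8-gon, circumradius r=11 (area = (8/2)·11.000²·sin(360°/8) = 342.24 mm²); the cube at (3.5, 13.5) (footprint 9×14.5) is included at this height (area 130.50 mm²); Taking the union: the 2 present regions are separate (no shared area or edge), so areas and boundary lengths simply add and each stays a separate island — area = 472.74 mm². At z = 6.1: the r=11 cylinder gives a regular 8-gon of circumradius 11 (constant along its height) (area = (8/2)·11.000²·sin(360°/8) = 342.24 mm²); the cube at (3.5, 13.5) is present — its section is the full 9×14.5 rectangle (area 130.50 mm²); Merging all regions: the 2 present regions are separate (no shared area or edge), so areas and boundary lengths simply add and each stays a separate island — area = 472.74 mm². Checking containment: the cross-section at z = 6.1 is a subset of the cross-section at z = 4.6.

entirely on top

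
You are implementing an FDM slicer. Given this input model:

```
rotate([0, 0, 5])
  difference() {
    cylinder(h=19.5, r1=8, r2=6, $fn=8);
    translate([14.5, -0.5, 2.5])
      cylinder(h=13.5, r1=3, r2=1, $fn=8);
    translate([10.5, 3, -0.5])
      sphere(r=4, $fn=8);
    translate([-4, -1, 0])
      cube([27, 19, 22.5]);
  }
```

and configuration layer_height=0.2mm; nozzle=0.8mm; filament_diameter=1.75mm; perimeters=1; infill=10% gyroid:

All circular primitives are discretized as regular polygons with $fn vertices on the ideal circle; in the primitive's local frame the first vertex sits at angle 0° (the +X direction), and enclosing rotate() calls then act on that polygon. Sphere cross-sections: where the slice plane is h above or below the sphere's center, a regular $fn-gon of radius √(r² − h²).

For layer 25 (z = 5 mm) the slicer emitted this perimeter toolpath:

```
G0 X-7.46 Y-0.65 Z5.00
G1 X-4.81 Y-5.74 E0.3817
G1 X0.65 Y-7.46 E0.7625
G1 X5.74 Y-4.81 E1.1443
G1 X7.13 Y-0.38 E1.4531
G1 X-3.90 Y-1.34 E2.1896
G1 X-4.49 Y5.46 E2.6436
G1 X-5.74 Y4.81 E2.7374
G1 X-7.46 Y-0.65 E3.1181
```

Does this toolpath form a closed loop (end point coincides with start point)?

yes

Start point (G0): (-7.46, -0.65). End point (last G1): the path returns to the start — closed.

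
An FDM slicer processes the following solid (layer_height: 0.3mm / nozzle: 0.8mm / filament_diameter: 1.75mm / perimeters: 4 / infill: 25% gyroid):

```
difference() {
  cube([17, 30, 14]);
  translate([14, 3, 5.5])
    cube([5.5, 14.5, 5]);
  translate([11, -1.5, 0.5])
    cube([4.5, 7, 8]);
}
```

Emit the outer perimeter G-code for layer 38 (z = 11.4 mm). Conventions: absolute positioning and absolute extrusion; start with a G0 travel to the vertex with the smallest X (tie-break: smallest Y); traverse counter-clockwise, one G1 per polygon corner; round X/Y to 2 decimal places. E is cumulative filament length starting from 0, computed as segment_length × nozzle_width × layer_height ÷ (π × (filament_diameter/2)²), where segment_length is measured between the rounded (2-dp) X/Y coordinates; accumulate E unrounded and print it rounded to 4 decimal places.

G0 X0.00 Y0.00 Z11.40
G1 X17.00 Y0.00 E1.6963
G1 X17.00 Y30.00 E4.6897
G1 X0.00 Y30.00 E6.3859
G1 X0.00 Y0.00 E9.3794

At z = 11.4 mm: the 17×30 cube contributes its full rectangle; the cube at (14, 3) is not intersected at this z (z outside [5.5, 10.5]); the cube at (11, -1.5) does not reach this height (z outside [0.5, 8.5]); Taking the first minus the rest: none of the subtracted shapes is present at this height, so the 17×30 cube is unchanged — 1 connected region. The outline is a single polygon with 4 vertices. Extrusion per mm of travel: 0.8 × 0.3 / (π × 0.875²) = 0.099780. Accumulating E over each segment gives final E = 9.3794.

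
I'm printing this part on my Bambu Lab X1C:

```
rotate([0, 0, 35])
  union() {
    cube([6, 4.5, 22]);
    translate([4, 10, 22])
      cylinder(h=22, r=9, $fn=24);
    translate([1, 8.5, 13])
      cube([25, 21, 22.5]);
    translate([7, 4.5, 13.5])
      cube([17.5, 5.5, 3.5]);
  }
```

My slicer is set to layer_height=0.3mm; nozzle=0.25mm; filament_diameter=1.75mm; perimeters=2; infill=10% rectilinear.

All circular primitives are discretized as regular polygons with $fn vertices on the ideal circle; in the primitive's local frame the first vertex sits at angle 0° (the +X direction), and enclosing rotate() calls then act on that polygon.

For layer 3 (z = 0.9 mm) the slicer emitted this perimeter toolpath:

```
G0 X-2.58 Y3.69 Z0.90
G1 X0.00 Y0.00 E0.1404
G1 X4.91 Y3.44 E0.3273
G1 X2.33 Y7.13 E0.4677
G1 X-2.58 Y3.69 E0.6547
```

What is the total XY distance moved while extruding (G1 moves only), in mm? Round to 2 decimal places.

21.00 mm

Sum the Euclidean lengths of each G1 segment: total = 21.00 mm.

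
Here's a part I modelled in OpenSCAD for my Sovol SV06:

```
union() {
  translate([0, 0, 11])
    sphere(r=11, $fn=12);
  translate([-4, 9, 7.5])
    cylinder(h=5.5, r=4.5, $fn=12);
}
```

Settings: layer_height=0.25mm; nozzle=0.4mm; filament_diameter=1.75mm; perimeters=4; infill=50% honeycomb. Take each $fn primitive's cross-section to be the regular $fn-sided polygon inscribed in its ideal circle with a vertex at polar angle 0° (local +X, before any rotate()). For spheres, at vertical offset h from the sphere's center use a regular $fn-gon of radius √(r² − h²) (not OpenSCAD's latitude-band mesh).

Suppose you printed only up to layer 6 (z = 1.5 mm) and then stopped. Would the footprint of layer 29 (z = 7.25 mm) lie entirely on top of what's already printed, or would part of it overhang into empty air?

Compare the two slices. At z = 1.5: the sphere: section is a regular 12-gon, circumradius = √(r²−h²) = √(11²−9.5²) = 5.545 (area = (12/2)·5.545²·sin(360°/12) = 92.25 mm²); the cylinder at (-4, 9) is absent (z outside [7.5, 13]); Taking the union: only the r=11 sphere is present, so the union is just that shape — area = 92.25 mm². At z = 7.25: the r=11 sphere contributes a regular 12-gon of circumradius √(11²−3.75²) = 10.341 (area = (12/2)·10.341²·sin(360°/12) = 320.81 mm²); the cylinder at (-4, 9) is not intersected at this z (z outside [7.5, 13]); Merging all regions: only the r=11 sphere is present, so the union is just that shape — area = 320.81 mm². Checking containment: at z = 7.25 the cross-section extends beyond the z = 1.5 cross-section by about 228.56 mm².

part overhangs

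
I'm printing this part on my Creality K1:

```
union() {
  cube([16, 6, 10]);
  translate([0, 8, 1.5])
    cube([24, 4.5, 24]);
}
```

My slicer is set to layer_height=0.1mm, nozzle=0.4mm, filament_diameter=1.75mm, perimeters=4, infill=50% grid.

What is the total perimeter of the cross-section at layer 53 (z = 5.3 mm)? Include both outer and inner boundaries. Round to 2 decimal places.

101.00 mm

At z = 5.3 mm: the cube is present — its section is the full 16×6 rectangle (perimeter 44.00 mm); the cube at (0, 8) is present — its section is the full 24×4.5 rectangle (perimeter 57.00 mm); Taking the union: the 2 present regions are separate (no shared area or edge), so areas and boundary lengths simply add and each stays a separate island — boundary = 101.00 mm. Overall, the cross-section has 2 separate islands. Total boundary length (outer) = 101.00 mm.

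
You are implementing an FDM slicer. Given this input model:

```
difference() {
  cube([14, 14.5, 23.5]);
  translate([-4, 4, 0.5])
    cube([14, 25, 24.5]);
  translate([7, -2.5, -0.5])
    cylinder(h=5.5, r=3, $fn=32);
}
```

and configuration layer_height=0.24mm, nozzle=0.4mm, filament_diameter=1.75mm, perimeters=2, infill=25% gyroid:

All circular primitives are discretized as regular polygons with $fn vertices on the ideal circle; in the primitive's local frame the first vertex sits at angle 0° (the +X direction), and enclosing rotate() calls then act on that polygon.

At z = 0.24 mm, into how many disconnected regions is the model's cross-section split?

At z = 0.24 mm: the 14×14.5 cube contributes its full rectangle; the cube at (-4, 4) is not intersected at this z (z outside [0.5, 25]); the cylinder at (7, -2.5): section is a regular 32-gon, circumradius r=3; After the difference (first − rest): starting from the 14×14.5 cube, the r=3 cylinder at (7, -2.5) partially overlaps it — only the 1.09 mm² overlap (of its 28.09 mm²) is removed, clipping the outline — 1 connected region. The result has 1 disconnected region.

1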